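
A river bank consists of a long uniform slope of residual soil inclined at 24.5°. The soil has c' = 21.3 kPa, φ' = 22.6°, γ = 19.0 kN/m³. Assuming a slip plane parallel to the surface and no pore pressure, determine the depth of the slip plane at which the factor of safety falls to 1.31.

Setting FS = 1.31 in FS = [c' + γz cos²β tanφ'] / [γz sinβ cosβ] and solving for z:
z = c' / [γ cosβ (FS·sinβ − cosβ·tanφ')]
  = 21.3 / [19.0·cos24.5°·(1.31·sin24.5° − cos24.5°·tan22.6°)]
  = 21.3 / [19.0·0.9100·(1.31·0.4147 − 0.9100·0.4163)]
  = 21.3 / 2.8435 = 7.491 m

z = 7.49 m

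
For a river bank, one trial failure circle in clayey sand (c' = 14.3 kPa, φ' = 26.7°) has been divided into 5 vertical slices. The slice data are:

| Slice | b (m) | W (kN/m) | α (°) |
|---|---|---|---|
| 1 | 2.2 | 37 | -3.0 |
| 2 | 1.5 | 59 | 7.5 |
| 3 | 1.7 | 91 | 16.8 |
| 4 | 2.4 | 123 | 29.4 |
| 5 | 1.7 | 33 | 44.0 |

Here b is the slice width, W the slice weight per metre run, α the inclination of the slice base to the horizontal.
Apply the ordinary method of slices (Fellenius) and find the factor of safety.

Ordinary method of slices: FS = Σ[c'·Δl_i + (W_i cosα_i)·tanφ'] / Σ W_i sinα_i, with Δl_i = b_i / cosα_i.
Slice 1: Δl = 2.2/cos(-3.0°) = 2.203 m; N'_1 = 37·cos(-3.0°) = 36.9; c'Δl = 31.50; W sinα = -1.9
Slice 2: Δl = 1.5/cos7.5° = 1.513 m; N'_2 = 59·cos7.5° = 58.5; c'Δl = 21.64; W sinα = 7.7
Slice 3: Δl = 1.7/cos16.8° = 1.776 m; N'_3 = 91·cos16.8° = 87.1; c'Δl = 25.39; W sinα = 26.3
Slice 4: Δl = 2.4/cos29.4° = 2.755 m; N'_4 = 123·cos29.4° = 107.2; c'Δl = 39.39; W sinα = 60.4
Slice 5: Δl = 1.7/cos44.0° = 2.363 m; N'_5 = 33·cos44.0° = 23.7; c'Δl = 33.79; W sinα = 22.9
Σc'Δl = 151.7 kN/m; ΣN' = 313.5 kN/m; ΣW sinα = 115.4 kN/m
Resisting = 151.7 + 313.5·tan26.7° = 151.7 + 157.7 = 309.4 kN/m
FS = 309.4 / 115.4 = 2.682

FS = 2.68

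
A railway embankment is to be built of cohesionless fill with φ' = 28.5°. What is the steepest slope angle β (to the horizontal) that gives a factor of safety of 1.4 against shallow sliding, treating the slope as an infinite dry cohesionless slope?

For an infinite dry cohesionless slope FS = tanφ'/tanβ, so tanβ = tanφ' / FS.
tanβ = tan28.5° / 1.4 = 0.5430 / 1.4 = 0.3878
β = arctan(0.3878) = 21.20°

β = 21.2°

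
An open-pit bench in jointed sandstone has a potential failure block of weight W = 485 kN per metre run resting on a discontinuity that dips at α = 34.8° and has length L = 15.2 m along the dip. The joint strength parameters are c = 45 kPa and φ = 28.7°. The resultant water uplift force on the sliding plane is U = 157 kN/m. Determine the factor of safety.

Resolving the block weight along and normal to the plane and applying the Mohr–Coulomb strength on the joint:
N' = W cosα − U = 485·cos34.8° − 157 = 241.3 kN/m
Driving force T = W sinα = 485·sin34.8° = 276.8 kN/m
Resisting force R = c·L + N'·tanφ = 45·15.2 + 241.3·tan28.7° = 684.0 + 132.1 = 816.1 kN/m
FS = R / T = 816.1 / 276.8 = 2.948

FS = 2.95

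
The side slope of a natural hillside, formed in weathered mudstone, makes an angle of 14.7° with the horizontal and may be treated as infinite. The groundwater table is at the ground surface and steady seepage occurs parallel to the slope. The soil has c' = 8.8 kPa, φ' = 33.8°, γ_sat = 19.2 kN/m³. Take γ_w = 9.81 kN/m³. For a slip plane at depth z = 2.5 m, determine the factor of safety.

With seepage parallel to the slope and the water table at the surface, the effective normal stress on the slip plane uses the buoyant unit weight γ' = γ_sat − γ_w while the driving shear stress uses γ_sat:
FS = [c' + γ' z cos²β tanφ'] / [γ_sat z sinβ cosβ]
γ' = 19.2 − 9.81 = 9.39 kN/m³
Numerator = 8.8 + 9.39·2.5·cos²14.7°·tan33.8° = 8.8 + 9.39·2.5·0.9356·0.6694 = 23.503 kPa
Denominator = 19.2·2.5·sin14.7°·cos14.7° = 19.2·2.5·0.2538·0.9673 = 11.782 kPa
FS = 23.503 / 11.782 = 1.995

FS = 1.99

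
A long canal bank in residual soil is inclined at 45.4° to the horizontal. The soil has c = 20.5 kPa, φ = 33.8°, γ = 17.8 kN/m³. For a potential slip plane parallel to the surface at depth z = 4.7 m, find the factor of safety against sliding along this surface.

FS = 1.15

For an infinite slope with a slip plane parallel to the surface (no pore pressure): FS = [c + γz cos²β tanφ] / [γz sinβ cosβ].
γz = 17.8·4.7 = 83.66 kN/m²
Numerator = 20.5 + 83.66·cos²45.4°·tan33.8° = 20.5 + 83.66·0.4930·0.6694 = 48.112 kPa
Denominator = 83.66·sin45.4°·cos45.4° = 83.66·0.7120·0.7022 = 41.826 kPa
FS = 48.112 / 41.826 = 1.150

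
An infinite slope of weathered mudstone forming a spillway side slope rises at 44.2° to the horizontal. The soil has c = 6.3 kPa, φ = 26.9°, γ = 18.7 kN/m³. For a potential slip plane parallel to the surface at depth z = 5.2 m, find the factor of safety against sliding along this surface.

FS = 0.65

For an infinite slope with a slip plane parallel to the surface (no pore pressure): FS = [c + γz cos²β tanφ] / [γz sinβ cosβ].
γz = 18.7·5.2 = 97.24 kN/m²
Numerator = 6.3 + 97.24·cos²44.2°·tan26.9° = 6.3 + 97.24·0.5140·0.5073 = 31.655 kPa
Denominator = 97.24·sin44.2°·cos44.2° = 97.24·0.6972·0.7169 = 48.601 kPa
FS = 31.655 / 48.601 = 0.651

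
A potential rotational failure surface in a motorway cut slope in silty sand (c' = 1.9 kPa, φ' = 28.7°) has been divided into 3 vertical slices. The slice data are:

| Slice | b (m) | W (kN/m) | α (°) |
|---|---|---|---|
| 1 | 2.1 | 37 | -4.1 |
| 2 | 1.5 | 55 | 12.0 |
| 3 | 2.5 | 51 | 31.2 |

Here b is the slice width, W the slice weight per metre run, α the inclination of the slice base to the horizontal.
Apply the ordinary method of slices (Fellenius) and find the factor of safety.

FS = 2.44

Ordinary method of slices: FS = Σ[c'·Δl_i + (W_i cosα_i)·tanφ'] / Σ W_i sinα_i, with Δl_i = b_i / cosα_i.
Slice 1: Δl = 2.1/cos(-4.1°) = 2.105 m; N'_1 = 37·cos(-4.1°) = 36.9; c'Δl = 4.00; W sinα = -2.6
Slice 2: Δl = 1.5/cos12.0° = 1.534 m; N'_2 = 55·cos12.0° = 53.8; c'Δl = 2.91; W sinα = 11.4
Slice 3: Δl = 2.5/cos31.2° = 2.923 m; N'_3 = 51·cos31.2° = 43.6; c'Δl = 5.55; W sinα = 26.4
Σc'Δl = 12.5 kN/m; ΣN' = 134.3 kN/m; ΣW sinα = 35.2 kN/m
Resisting = 12.5 + 134.3·tan28.7° = 12.5 + 73.5 = 86.0 kN/m
FS = 86.0 / 35.2 = 2.443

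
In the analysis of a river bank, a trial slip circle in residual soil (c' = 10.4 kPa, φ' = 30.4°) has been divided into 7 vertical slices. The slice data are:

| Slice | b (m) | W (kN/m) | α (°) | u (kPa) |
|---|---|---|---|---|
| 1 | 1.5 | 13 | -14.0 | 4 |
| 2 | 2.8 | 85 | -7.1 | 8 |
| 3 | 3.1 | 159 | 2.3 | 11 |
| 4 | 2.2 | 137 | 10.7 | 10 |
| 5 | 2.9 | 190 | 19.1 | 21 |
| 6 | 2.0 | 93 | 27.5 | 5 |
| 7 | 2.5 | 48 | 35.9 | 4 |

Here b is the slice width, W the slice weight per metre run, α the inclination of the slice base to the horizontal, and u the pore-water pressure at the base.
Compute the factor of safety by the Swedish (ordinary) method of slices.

FS = 3.25

Ordinary method of slices: FS = Σ[c'·Δl_i + (W_i cosα_i − u_i·Δl_i)·tanφ'] / Σ W_i sinα_i, with Δl_i = b_i / cosα_i.
Slice 1: Δl = 1.5/cos(-14.0°) = 1.546 m; N'_1 = 13·cos(-14.0°) − 4·1.546 = 6.4; c'Δl = 16.08; W sinα = -3.1
Slice 2: Δl = 2.8/cos(-7.1°) = 2.822 m; N'_2 = 85·cos(-7.1°) − 8·2.822 = 61.8; c'Δl = 29.35; W sinα = -10.5
Slice 3: Δl = 3.1/cos2.3° = 3.102 m; N'_3 = 159·cos2.3° − 11·3.102 = 124.7; c'Δl = 32.27; W sinα = 6.4
Slice 4: Δl = 2.2/cos10.7° = 2.239 m; N'_4 = 137·cos10.7° − 10·2.239 = 112.2; c'Δl = 23.28; W sinα = 25.4
Slice 5: Δl = 2.9/cos19.1° = 3.069 m; N'_5 = 190·cos19.1° − 21·3.069 = 115.1; c'Δl = 31.92; W sinα = 62.2
Slice 6: Δl = 2.0/cos27.5° = 2.255 m; N'_6 = 93·cos27.5° − 5·2.255 = 71.2; c'Δl = 23.45; W sinα = 42.9
Slice 7: Δl = 2.5/cos35.9° = 3.086 m; N'_7 = 48·cos35.9° − 4·3.086 = 26.5; c'Δl = 32.10; W sinα = 28.1
Σc'Δl = 188.4 kN/m; ΣN' = 518.0 kN/m; ΣW sinα = 151.4 kN/m
Resisting = 188.4 + 518.0·tan30.4° = 188.4 + 303.9 = 492.4 kN/m
FS = 492.4 / 151.4 = 3.251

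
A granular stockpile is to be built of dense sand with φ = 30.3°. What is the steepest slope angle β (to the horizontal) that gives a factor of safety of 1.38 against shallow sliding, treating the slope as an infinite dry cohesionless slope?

For an infinite dry cohesionless slope FS = tanφ/tanβ, so tanβ = tanφ / FS.
tanβ = tan30.3° / 1.38 = 0.5844 / 1.38 = 0.4234
β = arctan(0.4234) = 22.95°

β = 22.9°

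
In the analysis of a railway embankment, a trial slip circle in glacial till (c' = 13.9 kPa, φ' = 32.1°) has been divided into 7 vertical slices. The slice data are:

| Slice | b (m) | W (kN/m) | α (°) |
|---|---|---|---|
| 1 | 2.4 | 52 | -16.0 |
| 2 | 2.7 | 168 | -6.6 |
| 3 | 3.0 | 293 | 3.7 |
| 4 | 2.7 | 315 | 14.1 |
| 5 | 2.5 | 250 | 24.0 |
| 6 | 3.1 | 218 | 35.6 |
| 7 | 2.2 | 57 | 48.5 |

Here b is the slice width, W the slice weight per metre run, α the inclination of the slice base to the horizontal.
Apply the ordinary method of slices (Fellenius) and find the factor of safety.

Ordinary method of slices: FS = Σ[c'·Δl_i + (W_i cosα_i)·tanφ'] / Σ W_i sinα_i, with Δl_i = b_i / cosα_i.
Slice 1: Δl = 2.4/cos(-16.0°) = 2.497 m; N'_1 = 52·cos(-16.0°) = 50.0; c'Δl = 34.70; W sinα = -14.3
Slice 2: Δl = 2.7/cos(-6.6°) = 2.718 m; N'_2 = 168·cos(-6.6°) = 166.9; c'Δl = 37.78; W sinα = -19.3
Slice 3: Δl = 3.0/cos3.7° = 3.006 m; N'_3 = 293·cos3.7° = 292.4; c'Δl = 41.79; W sinα = 18.9
Slice 4: Δl = 2.7/cos14.1° = 2.784 m; N'_4 = 315·cos14.1° = 305.5; c'Δl = 38.70; W sinα = 76.7
Slice 5: Δl = 2.5/cos24.0° = 2.737 m; N'_5 = 250·cos24.0° = 228.4; c'Δl = 38.04; W sinα = 101.7
Slice 6: Δl = 3.1/cos35.6° = 3.813 m; N'_6 = 218·cos35.6° = 177.3; c'Δl = 52.99; W sinα = 126.9
Slice 7: Δl = 2.2/cos48.5° = 3.320 m; N'_7 = 57·cos48.5° = 37.8; c'Δl = 46.15; W sinα = 42.7
Σc'Δl = 290.2 kN/m; ΣN' = 1258.2 kN/m; ΣW sinα = 333.3 kN/m
Resisting = 290.2 + 1258.2·tan32.1° = 290.2 + 789.3 = 1079.4 kN/m
FS = 1079.4 / 333.3 = 3.239

FS = 3.24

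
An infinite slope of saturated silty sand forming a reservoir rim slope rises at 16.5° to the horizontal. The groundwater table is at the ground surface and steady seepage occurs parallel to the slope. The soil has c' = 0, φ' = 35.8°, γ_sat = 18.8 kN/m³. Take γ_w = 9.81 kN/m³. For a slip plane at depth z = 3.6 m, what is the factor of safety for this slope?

With seepage parallel to the slope and the water table at the surface, the effective normal stress on the slip plane uses the buoyant unit weight γ' = γ_sat − γ_w while the driving shear stress uses γ_sat:
FS = [c' + γ' z cos²β tanφ'] / [γ_sat z sinβ cosβ]
(For c' = 0 this reduces to FS = (γ'/γ_sat)·tanφ'/tanβ.)
γ' = 18.8 − 9.81 = 8.99 kN/m³
Numerator = 0.0 + 8.99·3.6·cos²16.5°·tan35.8° = 0.0 + 8.99·3.6·0.9193·0.7212 = 21.459 kPa
Denominator = 18.8·3.6·sin16.5°·cos16.5° = 18.8·3.6·0.2840·0.9588 = 18.431 kPa
FS = 21.459 / 18.431 = 1.164

FS = 1.16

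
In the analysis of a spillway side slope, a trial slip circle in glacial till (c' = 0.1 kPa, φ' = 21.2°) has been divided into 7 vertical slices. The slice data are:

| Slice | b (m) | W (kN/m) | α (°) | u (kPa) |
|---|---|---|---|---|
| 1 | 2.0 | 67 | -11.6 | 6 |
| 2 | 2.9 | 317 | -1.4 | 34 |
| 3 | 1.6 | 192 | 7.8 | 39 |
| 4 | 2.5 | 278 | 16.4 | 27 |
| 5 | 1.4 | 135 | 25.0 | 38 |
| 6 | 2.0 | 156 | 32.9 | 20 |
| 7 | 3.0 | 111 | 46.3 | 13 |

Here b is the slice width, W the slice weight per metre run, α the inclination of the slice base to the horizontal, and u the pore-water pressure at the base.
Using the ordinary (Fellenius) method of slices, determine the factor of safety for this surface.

FS = 0.97

Ordinary method of slices: FS = Σ[c'·Δl_i + (W_i cosα_i − u_i·Δl_i)·tanφ'] / Σ W_i sinα_i, with Δl_i = b_i / cosα_i.
Slice 1: Δl = 2.0/cos(-11.6°) = 2.042 m; N'_1 = 67·cos(-11.6°) − 6·2.042 = 53.4; c'Δl = 0.20; W sinα = -13.5
Slice 2: Δl = 2.9/cos(-1.4°) = 2.901 m; N'_2 = 317·cos(-1.4°) − 34·2.901 = 218.3; c'Δl = 0.29; W sinα = -7.7
Slice 3: Δl = 1.6/cos7.8° = 1.615 m; N'_3 = 192·cos7.8° − 39·1.615 = 127.2; c'Δl = 0.16; W sinα = 26.1
Slice 4: Δl = 2.5/cos16.4° = 2.606 m; N'_4 = 278·cos16.4° − 27·2.606 = 196.3; c'Δl = 0.26; W sinα = 78.5
Slice 5: Δl = 1.4/cos25.0° = 1.545 m; N'_5 = 135·cos25.0° − 38·1.545 = 63.7; c'Δl = 0.15; W sinα = 57.1
Slice 6: Δl = 2.0/cos32.9° = 2.382 m; N'_6 = 156·cos32.9° − 20·2.382 = 83.3; c'Δl = 0.24; W sinα = 84.7
Slice 7: Δl = 3.0/cos46.3° = 4.342 m; N'_7 = 111·cos46.3° − 13·4.342 = 20.2; c'Δl = 0.43; W sinα = 80.2
Σc'Δl = 1.7 kN/m; ΣN' = 762.5 kN/m; ΣW sinα = 305.4 kN/m
Resisting = 1.7 + 762.5·tan21.2° = 1.7 + 295.7 = 297.5 kN/m
FS = 297.5 / 305.4 = 0.974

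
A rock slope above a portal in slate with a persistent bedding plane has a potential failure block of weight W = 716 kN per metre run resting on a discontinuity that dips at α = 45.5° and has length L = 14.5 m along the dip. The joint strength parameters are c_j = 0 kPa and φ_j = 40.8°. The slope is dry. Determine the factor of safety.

FS = 0.85

Resolving the block weight along and normal to the plane and applying the Mohr–Coulomb strength on the joint:
N' = W cosα = 716·cos45.5° = 501.9 kN/m
Driving force T = W sinα = 716·sin45.5° = 510.7 kN/m
Resisting force R = c_j·L + N'·tanφ_j = 0·14.5 + 501.9·tan40.8° = 0.0 + 433.2 = 433.2 kN/m
FS = R / T = 433.2 / 510.7 = 0.848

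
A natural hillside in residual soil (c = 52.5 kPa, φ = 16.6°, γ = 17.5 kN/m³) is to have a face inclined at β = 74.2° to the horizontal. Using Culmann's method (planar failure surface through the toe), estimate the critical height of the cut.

Culmann's analysis gives the critical failure plane at α_cr = (β + φ)/2 = (74.2 + 16.6)/2 = 45.4°, and the critical height
H_c = (4c/γ) · sinβ cosφ / [1 − cos(β − φ)]
    = (4·52.5/17.5) · sin74.2°·cos16.6° / [1 − cos(57.6°)]
    = 12.000 · 0.9622·0.9583 / [1 − 0.5358]
    = 12.000 · 0.9221 / 0.4642
    = 23.84 m

H_c = 23.84 m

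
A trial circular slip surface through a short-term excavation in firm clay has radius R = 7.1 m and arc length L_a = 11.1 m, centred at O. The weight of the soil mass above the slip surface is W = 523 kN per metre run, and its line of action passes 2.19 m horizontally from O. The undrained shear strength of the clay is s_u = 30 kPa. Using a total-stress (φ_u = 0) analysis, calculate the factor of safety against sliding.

FS = 2.06

Taking moments about the centre O, the resisting moment is provided by the undrained shear strength acting along the arc:
M_R = s_u·L_a·R = 30·11.10·7.1 = 2364.3 kN·m/m
M_D = W·d = 523·2.19 = 1145.4 kN·m/m
FS = M_R / M_D = 2364.3 / 1145.4 = 2.064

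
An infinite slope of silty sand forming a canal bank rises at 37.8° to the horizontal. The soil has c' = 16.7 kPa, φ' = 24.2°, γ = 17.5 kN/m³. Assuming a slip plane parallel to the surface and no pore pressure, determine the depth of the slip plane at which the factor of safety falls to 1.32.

Setting FS = 1.32 in FS = [c' + γz cos²β tanφ'] / [γz sinβ cosβ] and solving for z:
z = c' / [γ cosβ (FS·sinβ − cosβ·tanφ')]
  = 16.7 / [17.5·cos37.8°·(1.32·sin37.8° − cos37.8°·tan24.2°)]
  = 16.7 / [17.5·0.7902·(1.32·0.6129 − 0.7902·0.4494)]
  = 16.7 / 6.2768 = 2.661 m

z = 2.66 m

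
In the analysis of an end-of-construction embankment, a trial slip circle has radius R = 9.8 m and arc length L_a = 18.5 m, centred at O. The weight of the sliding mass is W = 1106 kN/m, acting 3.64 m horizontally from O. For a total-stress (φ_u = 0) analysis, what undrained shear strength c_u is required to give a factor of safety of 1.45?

c_u = 32.2 kPa

FS = c_u·L_a·R / (W·d), so c_u = FS·W·d / (L_a·R).
c_u = 1.45·1106·3.64 / (18.50·9.8) = 5837.5 / 181.30 = 32.20 kPa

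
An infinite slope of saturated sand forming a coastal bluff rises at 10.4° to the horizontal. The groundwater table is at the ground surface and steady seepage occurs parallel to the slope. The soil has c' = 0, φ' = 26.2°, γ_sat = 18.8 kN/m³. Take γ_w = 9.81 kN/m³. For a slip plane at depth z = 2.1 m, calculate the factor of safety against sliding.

FS = 1.28

With seepage parallel to the slope and the water table at the surface, the effective normal stress on the slip plane uses the buoyant unit weight γ' = γ_sat − γ_w while the driving shear stress uses γ_sat:
FS = [c' + γ' z cos²β tanφ'] / [γ_sat z sinβ cosβ]
(For c' = 0 this reduces to FS = (γ'/γ_sat)·tanφ'/tanβ.)
γ' = 18.8 − 9.81 = 8.99 kN/m³
Numerator = 0.0 + 8.99·2.1·cos²10.4°·tan26.2° = 0.0 + 8.99·2.1·0.9674·0.4921 = 8.987 kPa
Denominator = 18.8·2.1·sin10.4°·cos10.4° = 18.8·2.1·0.1805·0.9836 = 7.010 kPa
FS = 8.987 / 7.010 = 1.282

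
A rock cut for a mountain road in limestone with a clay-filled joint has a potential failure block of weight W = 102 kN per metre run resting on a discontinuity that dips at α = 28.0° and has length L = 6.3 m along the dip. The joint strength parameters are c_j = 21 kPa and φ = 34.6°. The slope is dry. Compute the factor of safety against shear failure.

Resolving the block weight along and normal to the plane and applying the Mohr–Coulomb strength on the joint:
N' = W cosα = 102·cos28.0° = 90.1 kN/m
Driving force T = W sinα = 102·sin28.0° = 47.9 kN/m
Resisting force R = c_j·L + N'·tanφ = 21·6.3 + 90.1·tan34.6° = 132.3 + 62.1 = 194.4 kN/m
FS = R / T = 194.4 / 47.9 = 4.060

FS = 4.06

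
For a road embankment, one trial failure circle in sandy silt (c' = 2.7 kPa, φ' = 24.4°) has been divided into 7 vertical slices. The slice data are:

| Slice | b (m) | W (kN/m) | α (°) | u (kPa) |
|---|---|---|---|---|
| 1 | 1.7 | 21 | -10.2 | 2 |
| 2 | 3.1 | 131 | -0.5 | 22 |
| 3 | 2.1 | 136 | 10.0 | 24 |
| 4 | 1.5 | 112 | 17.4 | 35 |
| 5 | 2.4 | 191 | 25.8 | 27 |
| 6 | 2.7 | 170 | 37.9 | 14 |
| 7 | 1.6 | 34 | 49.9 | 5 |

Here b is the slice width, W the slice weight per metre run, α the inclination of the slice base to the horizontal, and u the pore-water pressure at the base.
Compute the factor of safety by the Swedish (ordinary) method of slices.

FS = 0.87

Ordinary method of slices: FS = Σ[c'·Δl_i + (W_i cosα_i − u_i·Δl_i)·tanφ'] / Σ W_i sinα_i, with Δl_i = b_i / cosα_i.
Slice 1: Δl = 1.7/cos(-10.2°) = 1.727 m; N'_1 = 21·cos(-10.2°) − 2·1.727 = 17.2; c'Δl = 4.66; W sinα = -3.7
Slice 2: Δl = 3.1/cos(-0.5°) = 3.100 m; N'_2 = 131·cos(-0.5°) − 22·3.100 = 62.8; c'Δl = 8.37; W sinα = -1.1
Slice 3: Δl = 2.1/cos10.0° = 2.132 m; N'_3 = 136·cos10.0° − 24·2.132 = 82.8; c'Δl = 5.76; W sinα = 23.6
Slice 4: Δl = 1.5/cos17.4° = 1.572 m; N'_4 = 112·cos17.4° − 35·1.572 = 51.9; c'Δl = 4.24; W sinα = 33.5
Slice 5: Δl = 2.4/cos25.8° = 2.666 m; N'_5 = 191·cos25.8° − 27·2.666 = 100.0; c'Δl = 7.20; W sinα = 83.1
Slice 6: Δl = 2.7/cos37.9° = 3.422 m; N'_6 = 170·cos37.9° − 14·3.422 = 86.2; c'Δl = 9.24; W sinα = 104.4
Slice 7: Δl = 1.6/cos49.9° = 2.484 m; N'_7 = 34·cos49.9° − 5·2.484 = 9.5; c'Δl = 6.71; W sinα = 26.0
Σc'Δl = 46.2 kN/m; ΣN' = 410.3 kN/m; ΣW sinα = 265.8 kN/m
Resisting = 46.2 + 410.3·tan24.4° = 46.2 + 186.1 = 232.3 kN/m
FS = 232.3 / 265.8 = 0.874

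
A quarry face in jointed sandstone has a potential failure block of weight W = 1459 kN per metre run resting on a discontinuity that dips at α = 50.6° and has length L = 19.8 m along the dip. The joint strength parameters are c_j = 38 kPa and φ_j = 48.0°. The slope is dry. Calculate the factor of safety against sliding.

Resolving the block weight along and normal to the plane and applying the Mohr–Coulomb strength on the joint:
N' = W cosα = 1459·cos50.6° = 926.1 kN/m
Driving force T = W sinα = 1459·sin50.6° = 1127.4 kN/m
Resisting force R = c_j·L + N'·tanφ_j = 38·19.8 + 926.1·tan48.0° = 752.4 + 1028.5 = 1780.9 kN/m
FS = R / T = 1780.9 / 1127.4 = 1.580

FS = 1.58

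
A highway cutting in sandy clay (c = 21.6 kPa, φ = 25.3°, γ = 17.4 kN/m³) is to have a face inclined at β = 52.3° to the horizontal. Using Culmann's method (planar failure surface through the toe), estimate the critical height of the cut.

H_c = 32.59 m

Culmann's analysis gives the critical failure plane at α_cr = (β + φ)/2 = (52.3 + 25.3)/2 = 38.8°, and the critical height
H_c = (4c/γ) · sinβ cosφ / [1 − cos(β − φ)]
    = (4·21.6/17.4) · sin52.3°·cos25.3° / [1 − cos(27.0°)]
    = 4.966 · 0.7912·0.9041 / [1 − 0.8910]
    = 4.966 · 0.7153 / 0.1090
    = 32.59 m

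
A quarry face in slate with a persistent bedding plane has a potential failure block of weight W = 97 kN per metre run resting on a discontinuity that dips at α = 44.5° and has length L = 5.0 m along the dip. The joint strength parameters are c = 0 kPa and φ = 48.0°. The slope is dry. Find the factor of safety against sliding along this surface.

Resolving the block weight along and normal to the plane and applying the Mohr–Coulomb strength on the joint:
N' = W cosα = 97·cos44.5° = 69.2 kN/m
Driving force T = W sinα = 97·sin44.5° = 68.0 kN/m
Resisting force R = c·L + N'·tanφ = 0·5.0 + 69.2·tan48.0° = 0.0 + 76.8 = 76.8 kN/m
FS = R / T = 76.8 / 68.0 = 1.130

FS = 1.13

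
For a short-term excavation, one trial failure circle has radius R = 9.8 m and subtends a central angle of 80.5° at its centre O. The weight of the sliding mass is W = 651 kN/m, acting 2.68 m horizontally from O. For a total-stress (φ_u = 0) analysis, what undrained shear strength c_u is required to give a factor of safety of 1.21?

FS = c_u·L_a·R / (W·d), so c_u = FS·W·d / (L_a·R).
Arc length L_a = R·θ = 9.8·(80.5°·π/180) = 9.8·1.4050 = 13.77 m
c_u = 1.21·651·2.68 / (13.77·9.8) = 2111.1 / 134.94 = 15.65 kPa

c_u = 15.6 kPa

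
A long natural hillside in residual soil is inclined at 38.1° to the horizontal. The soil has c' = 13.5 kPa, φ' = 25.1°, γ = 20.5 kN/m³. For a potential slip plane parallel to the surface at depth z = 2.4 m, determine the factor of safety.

FS = 1.16

For an infinite slope with a slip plane parallel to the surface (no pore pressure): FS = [c' + γz cos²β tanφ'] / [γz sinβ cosβ].
γz = 20.5·2.4 = 49.20 kN/m²
Numerator = 13.5 + 49.20·cos²38.1°·tan25.1° = 13.5 + 49.20·0.6193·0.4684 = 27.772 kPa
Denominator = 49.20·sin38.1°·cos38.1° = 49.20·0.6170·0.7869 = 23.890 kPa
FS = 27.772 / 23.890 = 1.163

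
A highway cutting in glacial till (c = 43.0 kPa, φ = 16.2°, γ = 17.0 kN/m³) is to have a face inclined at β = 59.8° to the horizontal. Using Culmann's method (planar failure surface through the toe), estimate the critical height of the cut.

Culmann's analysis gives the critical failure plane at α_cr = (β + φ)/2 = (59.8 + 16.2)/2 = 38.0°, and the critical height
H_c = (4c/γ) · sinβ cosφ / [1 − cos(β − φ)]
    = (4·43.0/17.0) · sin59.8°·cos16.2° / [1 − cos(43.6°)]
    = 10.118 · 0.8643·0.9603 / [1 − 0.7242]
    = 10.118 · 0.8300 / 0.2758
    = 30.44 m

H_c = 30.44 m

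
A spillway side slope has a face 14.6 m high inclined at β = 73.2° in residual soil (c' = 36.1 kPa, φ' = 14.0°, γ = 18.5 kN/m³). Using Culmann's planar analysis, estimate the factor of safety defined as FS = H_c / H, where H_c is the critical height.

H_c = (4c'/γ) · sinβ cosφ' / [1 − cos(β − φ')]
    = (4·36.1/18.5) · sin73.2°·cos14.0° / [1 − cos59.2°]
    = 7.805 · 0.9289 / 0.4880 = 14.86 m
FS = H_c / H = 14.86 / 14.6 = 1.018

FS = 1.02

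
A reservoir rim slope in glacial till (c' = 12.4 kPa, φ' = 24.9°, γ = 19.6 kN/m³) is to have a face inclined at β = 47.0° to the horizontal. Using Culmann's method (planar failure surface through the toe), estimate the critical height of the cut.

H_c = 22.85 m

Culmann's analysis gives the critical failure plane at α_cr = (β + φ')/2 = (47.0 + 24.9)/2 = 36.0°, and the critical height
H_c = (4c'/γ) · sinβ cosφ' / [1 − cos(β − φ')]
    = (4·12.4/19.6) · sin47.0°·cos24.9° / [1 − cos(22.1°)]
    = 2.531 · 0.7314·0.9070 / [1 − 0.9265]
    = 2.531 · 0.6634 / 0.0735
    = 22.85 m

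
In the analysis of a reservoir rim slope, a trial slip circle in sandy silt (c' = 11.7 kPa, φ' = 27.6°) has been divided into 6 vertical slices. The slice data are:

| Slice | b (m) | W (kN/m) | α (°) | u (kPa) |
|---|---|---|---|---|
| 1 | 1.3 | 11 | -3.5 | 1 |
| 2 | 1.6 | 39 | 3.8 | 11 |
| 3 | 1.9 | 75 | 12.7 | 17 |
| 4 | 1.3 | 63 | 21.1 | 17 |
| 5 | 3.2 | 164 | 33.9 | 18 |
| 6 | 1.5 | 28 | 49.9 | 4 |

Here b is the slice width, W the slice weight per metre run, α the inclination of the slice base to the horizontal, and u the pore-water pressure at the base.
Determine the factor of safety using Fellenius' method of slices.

Ordinary method of slices: FS = Σ[c'·Δl_i + (W_i cosα_i − u_i·Δl_i)·tanφ'] / Σ W_i sinα_i, with Δl_i = b_i / cosα_i.
Slice 1: Δl = 1.3/cos(-3.5°) = 1.302 m; N'_1 = 11·cos(-3.5°) − 1·1.302 = 9.7; c'Δl = 15.24; W sinα = -0.7
Slice 2: Δl = 1.6/cos3.8° = 1.604 m; N'_2 = 39·cos3.8° − 11·1.604 = 21.3; c'Δl = 18.76; W sinα = 2.6
Slice 3: Δl = 1.9/cos12.7° = 1.948 m; N'_3 = 75·cos12.7° − 17·1.948 = 40.1; c'Δl = 22.79; W sinα = 16.5
Slice 4: Δl = 1.3/cos21.1° = 1.393 m; N'_4 = 63·cos21.1° − 17·1.393 = 35.1; c'Δl = 16.30; W sinα = 22.7
Slice 5: Δl = 3.2/cos33.9° = 3.855 m; N'_5 = 164·cos33.9° − 18·3.855 = 66.7; c'Δl = 45.11; W sinα = 91.5
Slice 6: Δl = 1.5/cos49.9° = 2.329 m; N'_6 = 28·cos49.9° − 4·2.329 = 8.7; c'Δl = 27.25; W sinα = 21.4
Σc'Δl = 145.4 kN/m; ΣN' = 181.5 kN/m; ΣW sinα = 154.0 kN/m
Resisting = 145.4 + 181.5·tan27.6° = 145.4 + 94.9 = 240.4 kN/m
FS = 240.4 / 154.0 = 1.561

FS = 1.56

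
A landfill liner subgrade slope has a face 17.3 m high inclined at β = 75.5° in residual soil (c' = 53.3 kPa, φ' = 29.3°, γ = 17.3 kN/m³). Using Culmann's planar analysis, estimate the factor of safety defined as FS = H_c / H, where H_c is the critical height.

FS = 1.95

H_c = (4c'/γ) · sinβ cosφ' / [1 − cos(β − φ')]
    = (4·53.3/17.3) · sin75.5°·cos29.3° / [1 − cos46.2°]
    = 12.324 · 0.8443 / 0.3079 = 33.80 m
FS = H_c / H = 33.80 / 17.3 = 1.954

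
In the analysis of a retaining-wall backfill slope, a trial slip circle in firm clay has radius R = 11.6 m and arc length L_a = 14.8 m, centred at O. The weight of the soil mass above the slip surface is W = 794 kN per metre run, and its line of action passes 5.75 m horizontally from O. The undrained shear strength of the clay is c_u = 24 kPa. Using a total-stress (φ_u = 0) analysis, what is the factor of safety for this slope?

FS = 0.90

Taking moments about the centre O, the resisting moment is provided by the undrained shear strength acting along the arc:
M_R = c_u·L_a·R = 24·14.80·11.6 = 4120.3 kN·m/m
M_D = W·d = 794·5.75 = 4565.5 kN·m/m
FS = M_R / M_D = 4120.3 / 4565.5 = 0.902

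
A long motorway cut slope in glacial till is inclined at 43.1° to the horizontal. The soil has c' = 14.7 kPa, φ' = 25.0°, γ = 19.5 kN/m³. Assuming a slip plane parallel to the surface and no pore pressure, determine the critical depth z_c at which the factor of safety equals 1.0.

z_c = 3.01 m

Setting FS = 1.00 in FS = [c' + γz cos²β tanφ'] / [γz sinβ cosβ] and solving for z:
z = c' / [γ cosβ (FS·sinβ − cosβ·tanφ')]
  = 14.7 / [19.5·cos43.1°·(1.00·sin43.1° − cos43.1°·tan25.0°)]
  = 14.7 / [19.5·0.7302·(1.00·0.6833 − 0.7302·0.4663)]
  = 14.7 / 4.8808 = 3.012 m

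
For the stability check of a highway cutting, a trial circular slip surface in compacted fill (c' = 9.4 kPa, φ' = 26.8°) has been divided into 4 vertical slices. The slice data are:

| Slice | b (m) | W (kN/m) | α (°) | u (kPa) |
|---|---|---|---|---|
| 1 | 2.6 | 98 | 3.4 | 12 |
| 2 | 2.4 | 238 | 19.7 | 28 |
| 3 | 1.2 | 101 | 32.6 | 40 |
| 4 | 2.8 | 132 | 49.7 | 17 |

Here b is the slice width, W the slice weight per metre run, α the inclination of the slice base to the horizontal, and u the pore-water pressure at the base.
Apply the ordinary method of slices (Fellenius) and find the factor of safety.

FS = 0.97

Ordinary method of slices: FS = Σ[c'·Δl_i + (W_i cosα_i − u_i·Δl_i)·tanφ'] / Σ W_i sinα_i, with Δl_i = b_i / cosα_i.
Slice 1: Δl = 2.6/cos3.4° = 2.605 m; N'_1 = 98·cos3.4° − 12·2.605 = 66.6; c'Δl = 24.48; W sinα = 5.8
Slice 2: Δl = 2.4/cos19.7° = 2.549 m; N'_2 = 238·cos19.7° − 28·2.549 = 152.7; c'Δl = 23.96; W sinα = 80.2
Slice 3: Δl = 1.2/cos32.6° = 1.424 m; N'_3 = 101·cos32.6° − 40·1.424 = 28.1; c'Δl = 13.39; W sinα = 54.4
Slice 4: Δl = 2.8/cos49.7° = 4.329 m; N'_4 = 132·cos49.7° − 17·4.329 = 11.8; c'Δl = 40.69; W sinα = 100.7
Σc'Δl = 102.5 kN/m; ΣN' = 259.2 kN/m; ΣW sinα = 241.1 kN/m
Resisting = 102.5 + 259.2·tan26.8° = 102.5 + 130.9 = 233.4 kN/m
FS = 233.4 / 241.1 = 0.968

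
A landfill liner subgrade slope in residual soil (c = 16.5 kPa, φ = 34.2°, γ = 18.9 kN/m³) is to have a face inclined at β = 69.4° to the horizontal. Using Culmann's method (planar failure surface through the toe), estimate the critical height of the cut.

Culmann's analysis gives the critical failure plane at α_cr = (β + φ)/2 = (69.4 + 34.2)/2 = 51.8°, and the critical height
H_c = (4c/γ) · sinβ cosφ / [1 − cos(β − φ)]
    = (4·16.5/18.9) · sin69.4°·cos34.2° / [1 − cos(35.2°)]
    = 3.492 · 0.9361·0.8271 / [1 − 0.8171]
    = 3.492 · 0.7742 / 0.1829
    = 14.79 m

H_c = 14.79 m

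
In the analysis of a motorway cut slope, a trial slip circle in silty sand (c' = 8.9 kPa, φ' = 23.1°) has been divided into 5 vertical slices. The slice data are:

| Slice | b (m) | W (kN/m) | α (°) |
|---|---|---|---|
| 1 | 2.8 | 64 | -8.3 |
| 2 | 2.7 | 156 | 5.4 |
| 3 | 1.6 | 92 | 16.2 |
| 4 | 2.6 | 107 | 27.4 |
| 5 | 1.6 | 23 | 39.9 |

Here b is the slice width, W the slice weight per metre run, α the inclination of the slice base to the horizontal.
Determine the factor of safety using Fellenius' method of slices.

Ordinary method of slices: FS = Σ[c'·Δl_i + (W_i cosα_i)·tanφ'] / Σ W_i sinα_i, with Δl_i = b_i / cosα_i.
Slice 1: Δl = 2.8/cos(-8.3°) = 2.830 m; N'_1 = 64·cos(-8.3°) = 63.3; c'Δl = 25.18; W sinα = -9.2
Slice 2: Δl = 2.7/cos5.4° = 2.712 m; N'_2 = 156·cos5.4° = 155.3; c'Δl = 24.14; W sinα = 14.7
Slice 3: Δl = 1.6/cos16.2° = 1.666 m; N'_3 = 92·cos16.2° = 88.3; c'Δl = 14.83; W sinα = 25.7
Slice 4: Δl = 2.6/cos27.4° = 2.929 m; N'_4 = 107·cos27.4° = 95.0; c'Δl = 26.06; W sinα = 49.2
Slice 5: Δl = 1.6/cos39.9° = 2.086 m; N'_5 = 23·cos39.9° = 17.6; c'Δl = 18.56; W sinα = 14.8
Σc'Δl = 108.8 kN/m; ΣN' = 419.6 kN/m; ΣW sinα = 95.1 kN/m
Resisting = 108.8 + 419.6·tan23.1° = 108.8 + 179.0 = 287.8 kN/m
FS = 287.8 / 95.1 = 3.026

FS = 3.03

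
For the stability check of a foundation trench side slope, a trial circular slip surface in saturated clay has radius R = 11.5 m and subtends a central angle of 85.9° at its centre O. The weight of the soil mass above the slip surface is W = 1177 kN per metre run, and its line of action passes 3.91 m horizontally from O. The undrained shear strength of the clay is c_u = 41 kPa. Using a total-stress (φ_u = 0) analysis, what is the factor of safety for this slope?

FS = 1.77

Taking moments about the centre O, the resisting moment is provided by the undrained shear strength acting along the arc:
Arc length L_a = R·θ = 11.5·(85.9°·π/180) = 11.5·1.4992 = 17.24 m
M_R = c_u·L_a·R = 41·17.24·11.5 = 8129.2 kN·m/m
M_D = W·d = 1177·3.91 = 4602.1 kN·m/m
FS = M_R / M_D = 8129.2 / 4602.1 = 1.766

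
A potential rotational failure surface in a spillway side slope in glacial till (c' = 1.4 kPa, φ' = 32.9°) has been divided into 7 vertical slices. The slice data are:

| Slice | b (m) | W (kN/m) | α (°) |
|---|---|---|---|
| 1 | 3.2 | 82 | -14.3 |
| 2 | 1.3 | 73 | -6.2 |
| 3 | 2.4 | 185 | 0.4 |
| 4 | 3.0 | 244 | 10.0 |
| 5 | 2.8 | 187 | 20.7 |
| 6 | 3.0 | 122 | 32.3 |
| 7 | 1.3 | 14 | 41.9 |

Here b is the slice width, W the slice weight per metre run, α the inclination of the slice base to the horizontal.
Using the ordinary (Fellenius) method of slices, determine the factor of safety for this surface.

FS = 3.75

Ordinary method of slices: FS = Σ[c'·Δl_i + (W_i cosα_i)·tanφ'] / Σ W_i sinα_i, with Δl_i = b_i / cosα_i.
Slice 1: Δl = 3.2/cos(-14.3°) = 3.302 m; N'_1 = 82·cos(-14.3°) = 79.5; c'Δl = 4.62; W sinα = -20.3
Slice 2: Δl = 1.3/cos(-6.2°) = 1.308 m; N'_2 = 73·cos(-6.2°) = 72.6; c'Δl = 1.83; W sinα = -7.9
Slice 3: Δl = 2.4/cos0.4° = 2.400 m; N'_3 = 185·cos0.4° = 185.0; c'Δl = 3.36; W sinα = 1.3
Slice 4: Δl = 3.0/cos10.0° = 3.046 m; N'_4 = 244·cos10.0° = 240.3; c'Δl = 4.26; W sinα = 42.4
Slice 5: Δl = 2.8/cos20.7° = 2.993 m; N'_5 = 187·cos20.7° = 174.9; c'Δl = 4.19; W sinα = 66.1
Slice 6: Δl = 3.0/cos32.3° = 3.549 m; N'_6 = 122·cos32.3° = 103.1; c'Δl = 4.97; W sinα = 65.2
Slice 7: Δl = 1.3/cos41.9° = 1.747 m; N'_7 = 14·cos41.9° = 10.4; c'Δl = 2.45; W sinα = 9.3
Σc'Δl = 25.7 kN/m; ΣN' = 865.8 kN/m; ΣW sinα = 156.2 kN/m
Resisting = 25.7 + 865.8·tan32.9° = 25.7 + 560.1 = 585.8 kN/m
FS = 585.8 / 156.2 = 3.751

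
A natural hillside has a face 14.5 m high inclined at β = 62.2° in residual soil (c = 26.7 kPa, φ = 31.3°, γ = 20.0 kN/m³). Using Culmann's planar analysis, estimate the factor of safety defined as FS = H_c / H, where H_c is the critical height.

FS = 1.96

H_c = (4c/γ) · sinβ cosφ / [1 − cos(β − φ)]
    = (4·26.7/20.0) · sin62.2°·cos31.3° / [1 − cos30.9°]
    = 5.340 · 0.7558 / 0.1419 = 28.44 m
FS = H_c / H = 28.44 / 14.5 = 1.961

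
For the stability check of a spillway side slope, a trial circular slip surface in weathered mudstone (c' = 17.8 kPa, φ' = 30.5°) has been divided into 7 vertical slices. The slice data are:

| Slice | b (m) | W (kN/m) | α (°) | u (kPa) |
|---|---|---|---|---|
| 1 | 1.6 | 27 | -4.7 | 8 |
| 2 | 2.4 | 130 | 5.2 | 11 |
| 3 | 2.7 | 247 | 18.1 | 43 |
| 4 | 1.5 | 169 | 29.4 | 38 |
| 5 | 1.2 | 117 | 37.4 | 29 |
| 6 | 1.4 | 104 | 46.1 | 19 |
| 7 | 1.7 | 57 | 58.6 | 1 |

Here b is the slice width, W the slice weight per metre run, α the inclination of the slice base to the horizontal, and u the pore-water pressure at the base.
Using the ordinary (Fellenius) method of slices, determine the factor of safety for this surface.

Ordinary method of slices: FS = Σ[c'·Δl_i + (W_i cosα_i − u_i·Δl_i)·tanφ'] / Σ W_i sinα_i, with Δl_i = b_i / cosα_i.
Slice 1: Δl = 1.6/cos(-4.7°) = 1.605 m; N'_1 = 27·cos(-4.7°) − 8·1.605 = 14.1; c'Δl = 28.58; W sinα = -2.2
Slice 2: Δl = 2.4/cos5.2° = 2.410 m; N'_2 = 130·cos5.2° − 11·2.410 = 103.0; c'Δl = 42.90; W sinα = 11.8
Slice 3: Δl = 2.7/cos18.1° = 2.841 m; N'_3 = 247·cos18.1° − 43·2.841 = 112.6; c'Δl = 50.56; W sinα = 76.7
Slice 4: Δl = 1.5/cos29.4° = 1.722 m; N'_4 = 169·cos29.4° − 38·1.722 = 81.8; c'Δl = 30.65; W sinα = 83.0
Slice 5: Δl = 1.2/cos37.4° = 1.511 m; N'_5 = 117·cos37.4° − 29·1.511 = 49.1; c'Δl = 26.89; W sinα = 71.1
Slice 6: Δl = 1.4/cos46.1° = 2.019 m; N'_6 = 104·cos46.1° − 19·2.019 = 33.8; c'Δl = 35.94; W sinα = 74.9
Slice 7: Δl = 1.7/cos58.6° = 3.263 m; N'_7 = 57·cos58.6° − 1·3.263 = 26.4; c'Δl = 58.08; W sinα = 48.7
Σc'Δl = 273.6 kN/m; ΣN' = 420.8 kN/m; ΣW sinα = 363.9 kN/m
Resisting = 273.6 + 420.8·tan30.5° = 273.6 + 247.9 = 521.5 kN/m
FS = 521.5 / 363.9 = 1.433

FS = 1.43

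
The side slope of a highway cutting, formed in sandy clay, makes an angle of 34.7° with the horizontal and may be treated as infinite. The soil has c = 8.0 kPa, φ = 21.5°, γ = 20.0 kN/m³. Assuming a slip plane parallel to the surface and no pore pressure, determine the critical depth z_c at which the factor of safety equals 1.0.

Setting FS = 1.00 in FS = [c + γz cos²β tanφ] / [γz sinβ cosβ] and solving for z:
z = c / [γ cosβ (FS·sinβ − cosβ·tanφ)]
  = 8.0 / [20.0·cos34.7°·(1.00·sin34.7° − cos34.7°·tan21.5°)]
  = 8.0 / [20.0·0.8221·(1.00·0.5693 − 0.8221·0.3939)]
  = 8.0 / 4.0355 = 1.982 m

z_c = 1.98 m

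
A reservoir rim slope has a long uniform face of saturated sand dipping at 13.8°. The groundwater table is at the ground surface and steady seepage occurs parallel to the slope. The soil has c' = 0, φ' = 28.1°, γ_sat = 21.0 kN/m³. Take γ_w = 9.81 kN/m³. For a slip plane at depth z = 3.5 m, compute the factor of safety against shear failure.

With seepage parallel to the slope and the water table at the surface, the effective normal stress on the slip plane uses the buoyant unit weight γ' = γ_sat − γ_w while the driving shear stress uses γ_sat:
FS = [c' + γ' z cos²β tanφ'] / [γ_sat z sinβ cosβ]
(For c' = 0 this reduces to FS = (γ'/γ_sat)·tanφ'/tanβ.)
γ' = 21.0 − 9.81 = 11.19 kN/m³
Numerator = 0.0 + 11.19·3.5·cos²13.8°·tan28.1° = 0.0 + 11.19·3.5·0.9431·0.5340 = 19.722 kPa
Denominator = 21.0·3.5·sin13.8°·cos13.8° = 21.0·3.5·0.2385·0.9711 = 17.026 kPa
FS = 19.722 / 17.026 = 1.158

FS = 1.16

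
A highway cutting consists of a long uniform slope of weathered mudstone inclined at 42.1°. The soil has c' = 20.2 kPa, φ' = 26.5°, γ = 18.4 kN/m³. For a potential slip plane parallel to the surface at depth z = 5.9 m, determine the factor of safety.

For an infinite slope with a slip plane parallel to the surface (no pore pressure): FS = [c' + γz cos²β tanφ'] / [γz sinβ cosβ].
γz = 18.4·5.9 = 108.56 kN/m²
Numerator = 20.2 + 108.56·cos²42.1°·tan26.5° = 20.2 + 108.56·0.5505·0.4986 = 49.998 kPa
Denominator = 108.56·sin42.1°·cos42.1° = 108.56·0.6704·0.7420 = 54.002 kPa
FS = 49.998 / 54.002 = 0.926

FS = 0.93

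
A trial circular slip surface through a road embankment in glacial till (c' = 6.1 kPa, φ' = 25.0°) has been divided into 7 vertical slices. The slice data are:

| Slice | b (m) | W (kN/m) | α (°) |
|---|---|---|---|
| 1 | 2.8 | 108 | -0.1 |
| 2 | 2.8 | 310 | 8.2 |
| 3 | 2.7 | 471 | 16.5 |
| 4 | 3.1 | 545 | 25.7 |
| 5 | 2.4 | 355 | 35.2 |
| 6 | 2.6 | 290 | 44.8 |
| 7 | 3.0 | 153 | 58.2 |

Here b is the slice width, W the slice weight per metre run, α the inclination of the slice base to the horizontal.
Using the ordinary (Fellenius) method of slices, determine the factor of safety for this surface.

Ordinary method of slices: FS = Σ[c'·Δl_i + (W_i cosα_i)·tanφ'] / Σ W_i sinα_i, with Δl_i = b_i / cosα_i.
Slice 1: Δl = 2.8/cos(-0.1°) = 2.800 m; N'_1 = 108·cos(-0.1°) = 108.0; c'Δl = 17.08; W sinα = -0.2
Slice 2: Δl = 2.8/cos8.2° = 2.829 m; N'_2 = 310·cos8.2° = 306.8; c'Δl = 17.26; W sinα = 44.2
Slice 3: Δl = 2.7/cos16.5° = 2.816 m; N'_3 = 471·cos16.5° = 451.6; c'Δl = 17.18; W sinα = 133.8
Slice 4: Δl = 3.1/cos25.7° = 3.440 m; N'_4 = 545·cos25.7° = 491.1; c'Δl = 20.99; W sinα = 236.3
Slice 5: Δl = 2.4/cos35.2° = 2.937 m; N'_5 = 355·cos35.2° = 290.1; c'Δl = 17.92; W sinα = 204.6
Slice 6: Δl = 2.6/cos44.8° = 3.664 m; N'_6 = 290·cos44.8° = 205.8; c'Δl = 22.35; W sinα = 204.3
Slice 7: Δl = 3.0/cos58.2° = 5.693 m; N'_7 = 153·cos58.2° = 80.6; c'Δl = 34.73; W sinα = 130.0
Σc'Δl = 147.5 kN/m; ΣN' = 1934.0 kN/m; ΣW sinα = 953.2 kN/m
Resisting = 147.5 + 1934.0·tan25.0° = 147.5 + 901.8 = 1049.3 kN/m
FS = 1049.3 / 953.2 = 1.101

FS = 1.10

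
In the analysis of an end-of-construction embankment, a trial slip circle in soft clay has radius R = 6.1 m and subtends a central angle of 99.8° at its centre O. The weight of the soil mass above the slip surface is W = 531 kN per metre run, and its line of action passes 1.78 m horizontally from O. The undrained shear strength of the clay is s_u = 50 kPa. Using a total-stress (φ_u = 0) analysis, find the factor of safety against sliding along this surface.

FS = 3.43

Taking moments about the centre O, the resisting moment is provided by the undrained shear strength acting along the arc:
Arc length L_a = R·θ = 6.1·(99.8°·π/180) = 6.1·1.7418 = 10.63 m
M_R = s_u·L_a·R = 50·10.63·6.1 = 3240.7 kN·m/m
M_D = W·d = 531·1.78 = 945.2 kN·m/m
FS = M_R / M_D = 3240.7 / 945.2 = 3.429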